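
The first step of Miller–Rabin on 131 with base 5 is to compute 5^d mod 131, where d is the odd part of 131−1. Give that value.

1

131 − 1 = 130 = 2^1 · 65, so d = 65.
5^1 ≡ 5 (mod 131)
5^2 ≡ 5^2 = 25 ≡ 25 (mod 131)
5^4 ≡ 25^2 = 625 ≡ 101 (mod 131)
5^8 ≡ 101^2 = 10201 ≡ 114 (mod 131)
5^16 ≡ 114^2 = 12996 ≡ 27 (mod 131)
5^32 ≡ 27^2 = 729 ≡ 74 (mod 131)
5^64 ≡ 74^2 = 5476 ≡ 105 (mod 131)
65 = 64 + 1 in binary powers of 2.
So 5^65 ≡ 105 · 5 ≡ 1 (mod 131).
Since 5^d ≡ 1 (mod 131), base 5 does not prove 131 composite.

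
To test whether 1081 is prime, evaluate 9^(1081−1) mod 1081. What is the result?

9^1 ≡ 9 (mod 1081)
9^2 ≡ 9^2 = 81 ≡ 81 (mod 1081)
9^4 ≡ 81^2 = 6561 ≡ 75 (mod 1081)
9^8 ≡ 75^2 = 5625 ≡ 220 (mod 1081)
9^16 ≡ 220^2 = 48400 ≡ 836 (mod 1081)
9^32 ≡ 836^2 = 698896 ≡ 570 (mod 1081)
9^64 ≡ 570^2 = 324900 ≡ 600 (mod 1081)
9^128 ≡ 600^2 = 360000 ≡ 27 (mod 1081)
9^256 ≡ 27^2 = 729 ≡ 729 (mod 1081)
9^512 ≡ 729^2 = 531441 ≡ 670 (mod 1081)
9^1024 ≡ 670^2 = 448900 ≡ 285 (mod 1081)
1080 = 1024 + 32 + 16 + 8 in binary powers of 2.
So 9^1080 ≡ 285 · 570 · 836 · 220 ≡ 679 (mod 1081).
Since 679 ≠ 1, base 9 is a Fermat witness: 1081 is composite.

679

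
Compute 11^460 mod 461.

11^1 ≡ 11 (mod 461)
11^2 ≡ 11^2 = 121 ≡ 121 (mod 461)
11^4 ≡ 121^2 = 14641 ≡ 350 (mod 461)
11^8 ≡ 350^2 = 122500 ≡ 335 (mod 461)
11^16 ≡ 335^2 = 112225 ≡ 202 (mod 461)
11^32 ≡ 202^2 = 40804 ≡ 236 (mod 461)
11^64 ≡ 236^2 = 55696 ≡ 376 (mod 461)
11^128 ≡ 376^2 = 141376 ≡ 310 (mod 461)
11^256 ≡ 310^2 = 96100 ≡ 212 (mod 461)
460 = 256 + 128 + 64 + 8 + 4 in binary powers of 2.
So 11^460 ≡ 212 · 310 · 376 · 335 · 350 ≡ 1 (mod 461).
Since the result is 1, base 11 gives no evidence that 461 is composite.

1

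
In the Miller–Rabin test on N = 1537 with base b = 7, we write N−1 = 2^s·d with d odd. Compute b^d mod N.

1537 − 1 = 1536 = 2^9 · 3, so d = 3.
7^1 ≡ 7 (mod 1537)
7^2 ≡ 7^2 = 49 ≡ 49 (mod 1537)
3 = 2 + 1 in binary powers of 2.
So 7^3 ≡ 49 · 7 ≡ 343 (mod 1537).
Squaring chain: 343 → 837 → 1234 → 1126 → 1388 → 683 → 778 → 1243 → 364; never reaches −1, so base 7 is a Miller–Rabin witness that 1537 is composite.

343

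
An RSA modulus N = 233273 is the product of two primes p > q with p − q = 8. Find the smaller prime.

Since p = q + 8, we have 233273 = q(q + 8), so q² + 8q − 233273 = 0.
Discriminant: 8² + 4·233273 = 64 + 933092 = 933156; √933156 = 966.
q = (−8 + 966)/2 = 479, and p = q + 8 = 487.
Check: 479 · 487 = 233273.

479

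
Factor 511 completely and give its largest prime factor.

511 = 7 · 73
73 is prime.
So 511 = 7 · 73; the largest prime factor is 73.

73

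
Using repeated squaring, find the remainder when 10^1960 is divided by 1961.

10^1 ≡ 10 (mod 1961)
10^2 ≡ 10^2 = 100 ≡ 100 (mod 1961)
10^4 ≡ 100^2 = 10000 ≡ 195 (mod 1961)
10^8 ≡ 195^2 = 38025 ≡ 766 (mod 1961)
10^16 ≡ 766^2 = 586756 ≡ 417 (mod 1961)
10^32 ≡ 417^2 = 173889 ≡ 1321 (mod 1961)
10^64 ≡ 1321^2 = 1745041 ≡ 1712 (mod 1961)
10^128 ≡ 1712^2 = 2930944 ≡ 1210 (mod 1961)
10^256 ≡ 1210^2 = 1464100 ≡ 1194 (mod 1961)
10^512 ≡ 1194^2 = 1425636 ≡ 1950 (mod 1961)
10^1024 ≡ 1950^2 = 3802500 ≡ 121 (mod 1961)
1960 = 1024 + 512 + 256 + 128 + 32 + 8 in binary powers of 2.
So 10^1960 ≡ 121 · 1950 · 1194 · 1210 · 1321 · 766 ≡ 121 (mod 1961).
Since 121 ≠ 1, base 10 is a Fermat witness: 1961 is composite.

121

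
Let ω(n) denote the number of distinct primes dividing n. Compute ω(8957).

2

8957 = 13^2 · 53
8957 = 13^2 · 53, which has 2 distinct prime factors.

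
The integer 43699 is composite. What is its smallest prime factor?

89

43699 is odd.
Digit sum 31, not divisible by 3.
Ends in 9: not divisible by 5.
7: 43699 = 7·6242 + 5
11: 43699 = 11·3972 + 7
13: 43699 = 13·3361 + 6
17: 43699 = 17·2570 + 9
19: 43699 = 19·2299 + 18
23: 43699 = 23·1899 + 22
29: 43699 = 29·1506 + 25
31: 43699 = 31·1409 + 20
37: 43699 = 37·1181 + 2
41: 43699 = 41·1065 + 34
43: 43699 = 43·1016 + 11
47: 43699 = 47·929 + 36
53: 43699 = 53·824 + 27
59: 43699 = 59·740 + 39
61: 43699 = 61·716 + 23
67: 43699 = 67·652 + 15
71: 43699 = 71·615 + 34
73: 43699 = 73·598 + 45
79: 43699 = 79·553 + 12
83: 43699 = 83·526 + 41
89: 43699 = 89·491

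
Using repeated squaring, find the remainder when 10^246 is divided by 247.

235

10^1 ≡ 10 (mod 247)
10^2 ≡ 10^2 = 100 ≡ 100 (mod 247)
10^4 ≡ 100^2 = 10000 ≡ 120 (mod 247)
10^8 ≡ 120^2 = 14400 ≡ 74 (mod 247)
10^16 ≡ 74^2 = 5476 ≡ 42 (mod 247)
10^32 ≡ 42^2 = 1764 ≡ 35 (mod 247)
10^64 ≡ 35^2 = 1225 ≡ 237 (mod 247)
10^128 ≡ 237^2 = 56169 ≡ 100 (mod 247)
246 = 128 + 64 + 32 + 16 + 4 + 2 in binary powers of 2.
So 10^246 ≡ 100 · 237 · 35 · 42 · 120 · 100 ≡ 235 (mod 247).
Since 235 ≠ 1, base 10 is a Fermat witness: 247 is composite.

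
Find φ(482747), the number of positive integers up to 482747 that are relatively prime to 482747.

Factor: 482747 = 23 · 139 · 151.
φ(482747) = (23−1) · (139−1) · (151−1) = 22 · 138 · 150 = 455400.

455400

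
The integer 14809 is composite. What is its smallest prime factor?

59

14809 is odd.
Digit sum 22, not divisible by 3.
Ends in 9: not divisible by 5.
7: 14809 = 7·2115 + 4
11: 14809 = 11·1346 + 3
13: 14809 = 13·1139 + 2
17: 14809 = 17·871 + 2
19: 14809 = 19·779 + 8
23: 14809 = 23·643 + 20
29: 14809 = 29·510 + 19
31: 14809 = 31·477 + 22
37: 14809 = 37·400 + 9
41: 14809 = 41·361 + 8
43: 14809 = 43·344 + 17
47: 14809 = 47·315 + 4
53: 14809 = 53·279 + 22
59: 14809 = 59·251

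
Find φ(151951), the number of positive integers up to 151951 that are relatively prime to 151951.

Factor: 151951 = 47 · 53 · 61.
φ(151951) = (47−1) · (53−1) · (61−1) = 46 · 52 · 60 = 143520.

143520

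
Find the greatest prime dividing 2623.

61

2623 = 43 · 61
61 is prime.
So 2623 = 43 · 61; the largest prime factor is 61.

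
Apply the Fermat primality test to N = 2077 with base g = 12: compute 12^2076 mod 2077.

560

12^1 ≡ 12 (mod 2077)
12^2 ≡ 12^2 = 144 ≡ 144 (mod 2077)
12^4 ≡ 144^2 = 20736 ≡ 2043 (mod 2077)
12^8 ≡ 2043^2 = 4173849 ≡ 1156 (mod 2077)
12^16 ≡ 1156^2 = 1336336 ≡ 825 (mod 2077)
12^32 ≡ 825^2 = 680625 ≡ 1446 (mod 2077)
12^64 ≡ 1446^2 = 2090916 ≡ 1454 (mod 2077)
12^128 ≡ 1454^2 = 2114116 ≡ 1807 (mod 2077)
12^256 ≡ 1807^2 = 3265249 ≡ 205 (mod 2077)
12^512 ≡ 205^2 = 42025 ≡ 485 (mod 2077)
12^1024 ≡ 485^2 = 235225 ≡ 524 (mod 2077)
12^2048 ≡ 524^2 = 274576 ≡ 412 (mod 2077)
2076 = 2048 + 16 + 8 + 4 in binary powers of 2.
So 12^2076 ≡ 412 · 825 · 1156 · 2043 ≡ 560 (mod 2077).
Since 560 ≠ 1, base 12 is a Fermat witness: 2077 is composite.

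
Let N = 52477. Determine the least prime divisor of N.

52477 is odd.
Digit sum 25, not divisible by 3.
Ends in 7: not divisible by 5.
7: 52477 = 7·7496 + 5
11: 52477 = 11·4770 + 7
13: 52477 = 13·4036 + 9
17: 52477 = 17·3086 + 15
19: 52477 = 19·2761 + 18
23: 52477 = 23·2281 + 14
29: 52477 = 29·1809 + 16
31: 52477 = 31·1692 + 25
37: 52477 = 37·1418 + 11
41: 52477 = 41·1279 + 38
43: 52477 = 43·1220 + 17
47: 52477 = 47·1116 + 25
53: 52477 = 53·990 + 7
59: 52477 = 59·889 + 26
61: 52477 = 61·860 + 17
67: 52477 = 67·783 + 16
71: 52477 = 71·739 + 8
73: 52477 = 73·718 + 63
79: 52477 = 79·664 + 21
83: 52477 = 83·632 + 21
89: 52477 = 89·589 + 56
97: 52477 = 97·541

97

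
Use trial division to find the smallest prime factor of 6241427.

73

6241427 is odd.
Digit sum 26, not divisible by 3.
Ends in 7: not divisible by 5.
7: 6241427 = 7·891632 + 3
11: 6241427 = 11·567402 + 5
13: 6241427 = 13·480109 + 10
17: 6241427 = 17·367142 + 13
19: 6241427 = 19·328496 + 3
23: 6241427 = 23·271366 + 9
29: 6241427 = 29·215221 + 18
31: 6241427 = 31·201336 + 11
37: 6241427 = 37·168687 + 8
41: 6241427 = 41·152229 + 38
43: 6241427 = 43·145149 + 20
47: 6241427 = 47·132796 + 15
53: 6241427 = 53·117762 + 41
59: 6241427 = 59·105786 + 53
61: 6241427 = 61·102318 + 29
67: 6241427 = 67·93155 + 42
71: 6241427 = 71·87907 + 30
73: 6241427 = 73·85499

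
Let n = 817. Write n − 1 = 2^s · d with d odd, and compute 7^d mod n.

817 − 1 = 816 = 2^4 · 51, so d = 51.
7^1 ≡ 7 (mod 817)
7^2 ≡ 7^2 = 49 ≡ 49 (mod 817)
7^4 ≡ 49^2 = 2401 ≡ 767 (mod 817)
7^8 ≡ 767^2 = 588289 ≡ 49 (mod 817)
7^16 ≡ 49^2 = 2401 ≡ 767 (mod 817)
7^32 ≡ 767^2 = 588289 ≡ 49 (mod 817)
51 = 32 + 16 + 2 + 1 in binary powers of 2.
So 7^51 ≡ 49 · 767 · 49 · 7 ≡ 343 (mod 817).
Squaring chain: 343 → 1 → 1 → 1; never reaches −1, so base 7 is a Miller–Rabin witness that 817 is composite.

343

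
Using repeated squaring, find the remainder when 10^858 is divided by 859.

10^1 ≡ 10 (mod 859)
10^2 ≡ 10^2 = 100 ≡ 100 (mod 859)
10^4 ≡ 100^2 = 10000 ≡ 551 (mod 859)
10^8 ≡ 551^2 = 303601 ≡ 374 (mod 859)
10^16 ≡ 374^2 = 139876 ≡ 718 (mod 859)
10^32 ≡ 718^2 = 515524 ≡ 124 (mod 859)
10^64 ≡ 124^2 = 15376 ≡ 773 (mod 859)
10^128 ≡ 773^2 = 597529 ≡ 524 (mod 859)
10^256 ≡ 524^2 = 274576 ≡ 555 (mod 859)
10^512 ≡ 555^2 = 308025 ≡ 503 (mod 859)
858 = 512 + 256 + 64 + 16 + 8 + 2 in binary powers of 2.
So 10^858 ≡ 503 · 555 · 773 · 718 · 374 · 100 ≡ 1 (mod 859).
Since the result is 1, base 10 gives no evidence that 859 is composite.

1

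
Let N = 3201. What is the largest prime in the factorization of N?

97

3201 = 3 · 1067
1067 = 11 · 97
97 is prime.
So 3201 = 3 · 11 · 97; the largest prime factor is 97.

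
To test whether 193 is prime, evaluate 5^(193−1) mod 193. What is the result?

1

5^1 ≡ 5 (mod 193)
5^2 ≡ 5^2 = 25 ≡ 25 (mod 193)
5^4 ≡ 25^2 = 625 ≡ 46 (mod 193)
5^8 ≡ 46^2 = 2116 ≡ 186 (mod 193)
5^16 ≡ 186^2 = 34596 ≡ 49 (mod 193)
5^32 ≡ 49^2 = 2401 ≡ 85 (mod 193)
5^64 ≡ 85^2 = 7225 ≡ 84 (mod 193)
5^128 ≡ 84^2 = 7056 ≡ 108 (mod 193)
192 = 128 + 64 in binary powers of 2.
So 5^192 ≡ 108 · 84 ≡ 1 (mod 193).
Since the result is 1, base 5 gives no evidence that 193 is composite.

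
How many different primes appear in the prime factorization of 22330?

22330 = 2 · 11165
11165 = 5 · 2233
2233 = 7 · 319
319 = 11 · 29
22330 = 2 · 5 · 7 · 11 · 29, which has 5 distinct prime factors.

5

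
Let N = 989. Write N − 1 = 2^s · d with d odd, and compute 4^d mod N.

989 − 1 = 988 = 2^2 · 247, so d = 247.
4^1 ≡ 4 (mod 989)
4^2 ≡ 4^2 = 16 ≡ 16 (mod 989)
4^4 ≡ 16^2 = 256 ≡ 256 (mod 989)
4^8 ≡ 256^2 = 65536 ≡ 262 (mod 989)
4^16 ≡ 262^2 = 68644 ≡ 403 (mod 989)
4^32 ≡ 403^2 = 162409 ≡ 213 (mod 989)
4^64 ≡ 213^2 = 45369 ≡ 864 (mod 989)
4^128 ≡ 864^2 = 746496 ≡ 790 (mod 989)
247 = 128 + 64 + 32 + 16 + 4 + 2 + 1 in binary powers of 2.
So 4^247 ≡ 790 · 864 · 213 · 403 · 256 · 16 · 4 ≡ 403 (mod 989).
Squaring chain: 403 → 213; never reaches −1, so base 4 is a Miller–Rabin witness that 989 is composite.

403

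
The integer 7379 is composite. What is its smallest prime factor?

47

7379 is odd.
Digit sum 26, not divisible by 3.
Ends in 9: not divisible by 5.
7: 7379 = 7·1054 + 1
11: 7379 = 11·670 + 9
13: 7379 = 13·567 + 8
17: 7379 = 17·434 + 1
19: 7379 = 19·388 + 7
23: 7379 = 23·320 + 19
29: 7379 = 29·254 + 13
31: 7379 = 31·238 + 1
37: 7379 = 37·199 + 16
41: 7379 = 41·179 + 40
43: 7379 = 43·171 + 26
47: 7379 = 47·157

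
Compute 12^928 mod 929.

12^1 ≡ 12 (mod 929)
12^2 ≡ 12^2 = 144 ≡ 144 (mod 929)
12^4 ≡ 144^2 = 20736 ≡ 298 (mod 929)
12^8 ≡ 298^2 = 88804 ≡ 549 (mod 929)
12^16 ≡ 549^2 = 301401 ≡ 405 (mod 929)
12^32 ≡ 405^2 = 164025 ≡ 521 (mod 929)
12^64 ≡ 521^2 = 271441 ≡ 173 (mod 929)
12^128 ≡ 173^2 = 29929 ≡ 201 (mod 929)
12^256 ≡ 201^2 = 40401 ≡ 454 (mod 929)
12^512 ≡ 454^2 = 206116 ≡ 807 (mod 929)
928 = 512 + 256 + 128 + 32 in binary powers of 2.
So 12^928 ≡ 807 · 454 · 201 · 521 ≡ 1 (mod 929).
Since the result is 1, base 12 gives no evidence that 929 is composite.

1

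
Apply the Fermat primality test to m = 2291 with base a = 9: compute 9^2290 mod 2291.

9^1 ≡ 9 (mod 2291)
9^2 ≡ 9^2 = 81 ≡ 81 (mod 2291)
9^4 ≡ 81^2 = 6561 ≡ 1979 (mod 2291)
9^8 ≡ 1979^2 = 3916441 ≡ 1122 (mod 2291)
9^16 ≡ 1122^2 = 1258884 ≡ 1125 (mod 2291)
9^32 ≡ 1125^2 = 1265625 ≡ 993 (mod 2291)
9^64 ≡ 993^2 = 986049 ≡ 919 (mod 2291)
9^128 ≡ 919^2 = 844561 ≡ 1473 (mod 2291)
9^256 ≡ 1473^2 = 2169729 ≡ 152 (mod 2291)
9^512 ≡ 152^2 = 23104 ≡ 194 (mod 2291)
9^1024 ≡ 194^2 = 37636 ≡ 980 (mod 2291)
9^2048 ≡ 980^2 = 960400 ≡ 471 (mod 2291)
2290 = 2048 + 128 + 64 + 32 + 16 + 2 in binary powers of 2.
So 9^2290 ≡ 471 · 1473 · 919 · 993 · 1125 · 81 ≡ 426 (mod 2291).
Since 426 ≠ 1, base 9 is a Fermat witness: 2291 is composite.

426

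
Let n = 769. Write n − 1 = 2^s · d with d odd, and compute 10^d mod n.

769 − 1 = 768 = 2^8 · 3, so d = 3.
10^1 ≡ 10 (mod 769)
10^2 ≡ 10^2 = 100 ≡ 100 (mod 769)
3 = 2 + 1 in binary powers of 2.
So 10^3 ≡ 100 · 10 ≡ 231 (mod 769).
Squaring chain: 231 → 300 → 27 → 729 → 62 → 768 → 1 → 1; reaches −1, so base 10 does not prove 769 composite.

231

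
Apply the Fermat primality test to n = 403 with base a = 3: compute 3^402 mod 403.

287

3^1 ≡ 3 (mod 403)
3^2 ≡ 3^2 = 9 ≡ 9 (mod 403)
3^4 ≡ 9^2 = 81 ≡ 81 (mod 403)
3^8 ≡ 81^2 = 6561 ≡ 113 (mod 403)
3^16 ≡ 113^2 = 12769 ≡ 276 (mod 403)
3^32 ≡ 276^2 = 76176 ≡ 9 (mod 403)
3^64 ≡ 9^2 = 81 ≡ 81 (mod 403)
3^128 ≡ 81^2 = 6561 ≡ 113 (mod 403)
3^256 ≡ 113^2 = 12769 ≡ 276 (mod 403)
402 = 256 + 128 + 16 + 2 in binary powers of 2.
So 3^402 ≡ 276 · 113 · 276 · 9 ≡ 287 (mod 403).
Since 287 ≠ 1, base 3 is a Fermat witness: 403 is composite.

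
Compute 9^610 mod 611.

9^1 ≡ 9 (mod 611)
9^2 ≡ 9^2 = 81 ≡ 81 (mod 611)
9^4 ≡ 81^2 = 6561 ≡ 451 (mod 611)
9^8 ≡ 451^2 = 203401 ≡ 549 (mod 611)
9^16 ≡ 549^2 = 301401 ≡ 178 (mod 611)
9^32 ≡ 178^2 = 31684 ≡ 523 (mod 611)
9^64 ≡ 523^2 = 273529 ≡ 412 (mod 611)
9^128 ≡ 412^2 = 169744 ≡ 497 (mod 611)
9^256 ≡ 497^2 = 247009 ≡ 165 (mod 611)
9^512 ≡ 165^2 = 27225 ≡ 341 (mod 611)
610 = 512 + 64 + 32 + 2 in binary powers of 2.
So 9^610 ≡ 341 · 412 · 523 · 81 ≡ 191 (mod 611).
Since 191 ≠ 1, base 9 is a Fermat witness: 611 is composite.

191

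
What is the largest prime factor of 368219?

368219 = 59 · 6241
6241 = 79 · 79
79 = 79 · 1
So 368219 = 59 · 79^2; the largest prime factor is 79.

79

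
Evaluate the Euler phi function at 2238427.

2184480

Factor: 2238427 = 83 · 149 · 181.
φ(2238427) = (83−1) · (149−1) · (181−1) = 82 · 148 · 180 = 2184480.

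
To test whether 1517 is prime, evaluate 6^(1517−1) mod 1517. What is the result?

6^1 ≡ 6 (mod 1517)
6^2 ≡ 6^2 = 36 ≡ 36 (mod 1517)
6^4 ≡ 36^2 = 1296 ≡ 1296 (mod 1517)
6^8 ≡ 1296^2 = 1679616 ≡ 297 (mod 1517)
6^16 ≡ 297^2 = 88209 ≡ 223 (mod 1517)
6^32 ≡ 223^2 = 49729 ≡ 1185 (mod 1517)
6^64 ≡ 1185^2 = 1404225 ≡ 1000 (mod 1517)
6^128 ≡ 1000^2 = 1000000 ≡ 297 (mod 1517)
6^256 ≡ 297^2 = 88209 ≡ 223 (mod 1517)
6^512 ≡ 223^2 = 49729 ≡ 1185 (mod 1517)
6^1024 ≡ 1185^2 = 1404225 ≡ 1000 (mod 1517)
1516 = 1024 + 256 + 128 + 64 + 32 + 8 + 4 in binary powers of 2.
So 6^1516 ≡ 1000 · 223 · 297 · 1000 · 1185 · 297 · 1296 ≡ 556 (mod 1517).
Since 556 ≠ 1, base 6 is a Fermat witness: 1517 is composite.

556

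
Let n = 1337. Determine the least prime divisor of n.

1337 is odd.
Digit sum 14, not divisible by 3.
Ends in 7: not divisible by 5.
7: 1337 = 7·191

7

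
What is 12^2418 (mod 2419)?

121

12^1 ≡ 12 (mod 2419)
12^2 ≡ 12^2 = 144 ≡ 144 (mod 2419)
12^4 ≡ 144^2 = 20736 ≡ 1384 (mod 2419)
12^8 ≡ 1384^2 = 1915456 ≡ 2027 (mod 2419)
12^16 ≡ 2027^2 = 4108729 ≡ 1267 (mod 2419)
12^32 ≡ 1267^2 = 1605289 ≡ 1492 (mod 2419)
12^64 ≡ 1492^2 = 2226064 ≡ 584 (mod 2419)
12^128 ≡ 584^2 = 341056 ≡ 2396 (mod 2419)
12^256 ≡ 2396^2 = 5740816 ≡ 529 (mod 2419)
12^512 ≡ 529^2 = 279841 ≡ 1656 (mod 2419)
12^1024 ≡ 1656^2 = 2742336 ≡ 1609 (mod 2419)
12^2048 ≡ 1609^2 = 2588881 ≡ 551 (mod 2419)
2418 = 2048 + 256 + 64 + 32 + 16 + 2 in binary powers of 2.
So 12^2418 ≡ 551 · 529 · 584 · 1492 · 1267 · 144 ≡ 121 (mod 2419).
Since 121 ≠ 1, base 12 is a Fermat witness: 2419 is composite.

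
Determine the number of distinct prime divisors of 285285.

6

285285 = 3 · 95095
95095 = 5 · 19019
19019 = 7 · 2717
2717 = 11 · 247
247 = 13 · 19
285285 = 3 · 5 · 7 · 11 · 13 · 19, which has 6 distinct prime factors.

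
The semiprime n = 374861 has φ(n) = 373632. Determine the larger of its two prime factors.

φ(n) = (p−1)(q−1) = n − (p+q) + 1, so p + q = 374861 − 373632 + 1 = 1230.
p and q are the roots of t² − 1230t + 374861 = 0.
Discriminant: 1230² − 4·374861 = 1512900 − 1499444 = 13456; √13456 = 116.
q = (1230 − 116)/2 = 557, p = (1230 + 116)/2 = 673.
Check: 557 · 673 = 374861.

673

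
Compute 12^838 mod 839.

12^1 ≡ 12 (mod 839)
12^2 ≡ 12^2 = 144 ≡ 144 (mod 839)
12^4 ≡ 144^2 = 20736 ≡ 600 (mod 839)
12^8 ≡ 600^2 = 360000 ≡ 69 (mod 839)
12^16 ≡ 69^2 = 4761 ≡ 566 (mod 839)
12^32 ≡ 566^2 = 320356 ≡ 697 (mod 839)
12^64 ≡ 697^2 = 485809 ≡ 28 (mod 839)
12^128 ≡ 28^2 = 784 ≡ 784 (mod 839)
12^256 ≡ 784^2 = 614656 ≡ 508 (mod 839)
12^512 ≡ 508^2 = 258064 ≡ 491 (mod 839)
838 = 512 + 256 + 64 + 4 + 2 in binary powers of 2.
So 12^838 ≡ 491 · 508 · 28 · 600 · 144 ≡ 1 (mod 839).
Since the result is 1, base 12 gives no evidence that 839 is composite.

1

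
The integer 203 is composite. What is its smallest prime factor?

7

203 is odd.
Digit sum 5, not divisible by 3.
Ends in 3: not divisible by 5.
7: 203 = 7·29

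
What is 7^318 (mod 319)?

53

7^1 ≡ 7 (mod 319)
7^2 ≡ 7^2 = 49 ≡ 49 (mod 319)
7^4 ≡ 49^2 = 2401 ≡ 168 (mod 319)
7^8 ≡ 168^2 = 28224 ≡ 152 (mod 319)
7^16 ≡ 152^2 = 23104 ≡ 136 (mod 319)
7^32 ≡ 136^2 = 18496 ≡ 313 (mod 319)
7^64 ≡ 313^2 = 97969 ≡ 36 (mod 319)
7^128 ≡ 36^2 = 1296 ≡ 20 (mod 319)
7^256 ≡ 20^2 = 400 ≡ 81 (mod 319)
318 = 256 + 32 + 16 + 8 + 4 + 2 in binary powers of 2.
So 7^318 ≡ 81 · 313 · 136 · 152 · 168 · 49 ≡ 53 (mod 319).
Since 53 ≠ 1, base 7 is a Fermat witness: 319 is composite.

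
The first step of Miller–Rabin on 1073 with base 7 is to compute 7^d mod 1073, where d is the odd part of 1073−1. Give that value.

1073 − 1 = 1072 = 2^4 · 67, so d = 67.
7^1 ≡ 7 (mod 1073)
7^2 ≡ 7^2 = 49 ≡ 49 (mod 1073)
7^4 ≡ 49^2 = 2401 ≡ 255 (mod 1073)
7^8 ≡ 255^2 = 65025 ≡ 645 (mod 1073)
7^16 ≡ 645^2 = 416025 ≡ 774 (mod 1073)
7^32 ≡ 774^2 = 599076 ≡ 342 (mod 1073)
7^64 ≡ 342^2 = 116964 ≡ 7 (mod 1073)
67 = 64 + 2 + 1 in binary powers of 2.
So 7^67 ≡ 7 · 49 · 7 ≡ 255 (mod 1073).
Squaring chain: 255 → 645 → 774 → 342; never reaches −1, so base 7 is a Miller–Rabin witness that 1073 is composite.

255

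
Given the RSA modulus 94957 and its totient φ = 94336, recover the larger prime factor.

φ(n) = (p−1)(q−1) = n − (p+q) + 1, so p + q = 94957 − 94336 + 1 = 622.
p and q are the roots of t² − 622t + 94957 = 0.
Discriminant: 622² − 4·94957 = 386884 − 379828 = 7056; √7056 = 84.
q = (622 − 84)/2 = 269, p = (622 + 84)/2 = 353.
Check: 269 · 353 = 94957.

353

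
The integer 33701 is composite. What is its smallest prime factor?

33701 is odd.
Digit sum 14, not divisible by 3.
Ends in 1: not divisible by 5.
7: 33701 = 7·4814 + 3
11: 33701 = 11·3063 + 8
13: 33701 = 13·2592 + 5
17: 33701 = 17·1982 + 7
19: 33701 = 19·1773 + 14
23: 33701 = 23·1465 + 6
29: 33701 = 29·1162 + 3
31: 33701 = 31·1087 + 4
37: 33701 = 37·910 + 31
41: 33701 = 41·821 + 40
43: 33701 = 43·783 + 32
47: 33701 = 47·717 + 2
53: 33701 = 53·635 + 46
59: 33701 = 59·571 + 12
61: 33701 = 61·552 + 29
67: 33701 = 67·503

67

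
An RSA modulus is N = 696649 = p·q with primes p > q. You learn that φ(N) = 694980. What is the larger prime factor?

859

φ(n) = (p−1)(q−1) = n − (p+q) + 1, so p + q = 696649 − 694980 + 1 = 1670.
p and q are the roots of t² − 1670t + 696649 = 0.
Discriminant: 1670² − 4·696649 = 2788900 − 2786596 = 2304; √2304 = 48.
q = (1670 − 48)/2 = 811, p = (1670 + 48)/2 = 859.
Check: 811 · 859 = 696649.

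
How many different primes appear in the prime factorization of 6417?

6417 = 3^2 · 713
713 = 23 · 31
6417 = 3^2 · 23 · 31, which has 3 distinct prime factors.

3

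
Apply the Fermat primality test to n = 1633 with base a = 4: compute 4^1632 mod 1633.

1222

4^1 ≡ 4 (mod 1633)
4^2 ≡ 4^2 = 16 ≡ 16 (mod 1633)
4^4 ≡ 16^2 = 256 ≡ 256 (mod 1633)
4^8 ≡ 256^2 = 65536 ≡ 216 (mod 1633)
4^16 ≡ 216^2 = 46656 ≡ 932 (mod 1633)
4^32 ≡ 932^2 = 868624 ≡ 1501 (mod 1633)
4^64 ≡ 1501^2 = 2253001 ≡ 1094 (mod 1633)
4^128 ≡ 1094^2 = 1196836 ≡ 1480 (mod 1633)
4^256 ≡ 1480^2 = 2190400 ≡ 547 (mod 1633)
4^512 ≡ 547^2 = 299209 ≡ 370 (mod 1633)
4^1024 ≡ 370^2 = 136900 ≡ 1361 (mod 1633)
1632 = 1024 + 512 + 64 + 32 in binary powers of 2.
So 4^1632 ≡ 1361 · 370 · 1094 · 1501 ≡ 1222 (mod 1633).
Since 1222 ≠ 1, base 4 is a Fermat witness: 1633 is composite.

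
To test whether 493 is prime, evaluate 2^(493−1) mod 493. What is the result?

2^1 ≡ 2 (mod 493)
2^2 ≡ 2^2 = 4 ≡ 4 (mod 493)
2^4 ≡ 4^2 = 16 ≡ 16 (mod 493)
2^8 ≡ 16^2 = 256 ≡ 256 (mod 493)
2^16 ≡ 256^2 = 65536 ≡ 460 (mod 493)
2^32 ≡ 460^2 = 211600 ≡ 103 (mod 493)
2^64 ≡ 103^2 = 10609 ≡ 256 (mod 493)
2^128 ≡ 256^2 = 65536 ≡ 460 (mod 493)
2^256 ≡ 460^2 = 211600 ≡ 103 (mod 493)
492 = 256 + 128 + 64 + 32 + 8 + 4 in binary powers of 2.
So 2^492 ≡ 103 · 460 · 256 · 103 · 256 · 16 ≡ 373 (mod 493).
Since 373 ≠ 1, base 2 is a Fermat witness: 493 is composite.

373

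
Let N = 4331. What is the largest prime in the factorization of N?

71

4331 = 61 · 71
71 is prime.
So 4331 = 61 · 71; the largest prime factor is 71.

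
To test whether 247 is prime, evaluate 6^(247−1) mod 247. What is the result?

64

6^1 ≡ 6 (mod 247)
6^2 ≡ 6^2 = 36 ≡ 36 (mod 247)
6^4 ≡ 36^2 = 1296 ≡ 61 (mod 247)
6^8 ≡ 61^2 = 3721 ≡ 16 (mod 247)
6^16 ≡ 16^2 = 256 ≡ 9 (mod 247)
6^32 ≡ 9^2 = 81 ≡ 81 (mod 247)
6^64 ≡ 81^2 = 6561 ≡ 139 (mod 247)
6^128 ≡ 139^2 = 19321 ≡ 55 (mod 247)
246 = 128 + 64 + 32 + 16 + 4 + 2 in binary powers of 2.
So 6^246 ≡ 55 · 139 · 81 · 9 · 61 · 36 ≡ 64 (mod 247).
Since 64 ≠ 1, base 6 is a Fermat witness: 247 is composite.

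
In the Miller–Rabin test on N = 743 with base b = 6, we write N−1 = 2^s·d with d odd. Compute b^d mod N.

743 − 1 = 742 = 2^1 · 371, so d = 371.
6^1 ≡ 6 (mod 743)
6^2 ≡ 6^2 = 36 ≡ 36 (mod 743)
6^4 ≡ 36^2 = 1296 ≡ 553 (mod 743)
6^8 ≡ 553^2 = 305809 ≡ 436 (mod 743)
6^16 ≡ 436^2 = 190096 ≡ 631 (mod 743)
6^32 ≡ 631^2 = 398161 ≡ 656 (mod 743)
6^64 ≡ 656^2 = 430336 ≡ 139 (mod 743)
6^128 ≡ 139^2 = 19321 ≡ 3 (mod 743)
6^256 ≡ 3^2 = 9 ≡ 9 (mod 743)
371 = 256 + 64 + 32 + 16 + 2 + 1 in binary powers of 2.
So 6^371 ≡ 9 · 139 · 656 · 631 · 36 · 6 ≡ 1 (mod 743).
Since 6^d ≡ 1 (mod 743), base 6 does not prove 743 composite.

1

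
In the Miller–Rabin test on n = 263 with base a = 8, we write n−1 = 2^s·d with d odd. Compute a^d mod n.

263 − 1 = 262 = 2^1 · 131, so d = 131.
8^1 ≡ 8 (mod 263)
8^2 ≡ 8^2 = 64 ≡ 64 (mod 263)
8^4 ≡ 64^2 = 4096 ≡ 151 (mod 263)
8^8 ≡ 151^2 = 22801 ≡ 183 (mod 263)
8^16 ≡ 183^2 = 33489 ≡ 88 (mod 263)
8^32 ≡ 88^2 = 7744 ≡ 117 (mod 263)
8^64 ≡ 117^2 = 13689 ≡ 13 (mod 263)
8^128 ≡ 13^2 = 169 ≡ 169 (mod 263)
131 = 128 + 2 + 1 in binary powers of 2.
So 8^131 ≡ 169 · 64 · 8 ≡ 1 (mod 263).
Since 8^d ≡ 1 (mod 263), base 8 does not prove 263 composite.

1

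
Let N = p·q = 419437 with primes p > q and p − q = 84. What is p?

Since p = q + 84, we have 419437 = q(q + 84), so q² + 84q − 419437 = 0.
Discriminant: 84² + 4·419437 = 7056 + 1677748 = 1684804; √1684804 = 1298.
q = (−84 + 1298)/2 = 607, and p = q + 84 = 691.
Check: 607 · 691 = 419437.

691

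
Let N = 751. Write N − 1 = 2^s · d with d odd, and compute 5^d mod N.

1

751 − 1 = 750 = 2^1 · 375, so d = 375.
5^1 ≡ 5 (mod 751)
5^2 ≡ 5^2 = 25 ≡ 25 (mod 751)
5^4 ≡ 25^2 = 625 ≡ 625 (mod 751)
5^8 ≡ 625^2 = 390625 ≡ 105 (mod 751)
5^16 ≡ 105^2 = 11025 ≡ 511 (mod 751)
5^32 ≡ 511^2 = 261121 ≡ 524 (mod 751)
5^64 ≡ 524^2 = 274576 ≡ 461 (mod 751)
5^128 ≡ 461^2 = 212521 ≡ 739 (mod 751)
5^256 ≡ 739^2 = 546121 ≡ 144 (mod 751)
375 = 256 + 64 + 32 + 16 + 4 + 2 + 1 in binary powers of 2.
So 5^375 ≡ 144 · 461 · 524 · 511 · 625 · 25 · 5 ≡ 1 (mod 751).
Since 5^d ≡ 1 (mod 751), base 5 does not prove 751 composite.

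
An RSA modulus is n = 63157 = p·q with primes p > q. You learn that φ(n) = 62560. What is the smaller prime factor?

137

φ(n) = (p−1)(q−1) = n − (p+q) + 1, so p + q = 63157 − 62560 + 1 = 598.
p and q are the roots of t² − 598t + 63157 = 0.
Discriminant: 598² − 4·63157 = 357604 − 252628 = 104976; √104976 = 324.
q = (598 − 324)/2 = 137, p = (598 + 324)/2 = 461.
Check: 137 · 461 = 63157.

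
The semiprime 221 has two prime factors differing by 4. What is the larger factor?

Since p = q + 4, we have 221 = q(q + 4), so q² + 4q − 221 = 0.
Discriminant: 4² + 4·221 = 16 + 884 = 900; √900 = 30.
q = (−4 + 30)/2 = 13, and p = q + 4 = 17.
Check: 13 · 17 = 221.

17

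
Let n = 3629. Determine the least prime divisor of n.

19

3629 is odd.
Digit sum 20, not divisible by 3.
Ends in 9: not divisible by 5.
7: 3629 = 7·518 + 3
11: 3629 = 11·329 + 10
13: 3629 = 13·279 + 2
17: 3629 = 17·213 + 8
19: 3629 = 19·191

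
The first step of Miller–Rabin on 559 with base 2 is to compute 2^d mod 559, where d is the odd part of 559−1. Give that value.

151

559 − 1 = 558 = 2^1 · 279, so d = 279.
2^1 ≡ 2 (mod 559)
2^2 ≡ 2^2 = 4 ≡ 4 (mod 559)
2^4 ≡ 4^2 = 16 ≡ 16 (mod 559)
2^8 ≡ 16^2 = 256 ≡ 256 (mod 559)
2^16 ≡ 256^2 = 65536 ≡ 133 (mod 559)
2^32 ≡ 133^2 = 17689 ≡ 360 (mod 559)
2^64 ≡ 360^2 = 129600 ≡ 471 (mod 559)
2^128 ≡ 471^2 = 221841 ≡ 477 (mod 559)
2^256 ≡ 477^2 = 227529 ≡ 16 (mod 559)
279 = 256 + 16 + 4 + 2 + 1 in binary powers of 2.
So 2^279 ≡ 16 · 133 · 16 · 4 · 2 ≡ 151 (mod 559).
Squaring chain: 151; never reaches −1, so base 2 is a Miller–Rabin witness that 559 is composite.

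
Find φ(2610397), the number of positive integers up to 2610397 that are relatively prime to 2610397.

Factor: 2610397 = 79 · 173 · 191.
φ(2610397) = (79−1) · (173−1) · (191−1) = 78 · 172 · 190 = 2549040.

2549040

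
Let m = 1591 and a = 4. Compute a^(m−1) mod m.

692

4^1 ≡ 4 (mod 1591)
4^2 ≡ 4^2 = 16 ≡ 16 (mod 1591)
4^4 ≡ 16^2 = 256 ≡ 256 (mod 1591)
4^8 ≡ 256^2 = 65536 ≡ 305 (mod 1591)
4^16 ≡ 305^2 = 93025 ≡ 747 (mod 1591)
4^32 ≡ 747^2 = 558009 ≡ 1159 (mod 1591)
4^64 ≡ 1159^2 = 1343281 ≡ 477 (mod 1591)
4^128 ≡ 477^2 = 227529 ≡ 16 (mod 1591)
4^256 ≡ 16^2 = 256 ≡ 256 (mod 1591)
4^512 ≡ 256^2 = 65536 ≡ 305 (mod 1591)
4^1024 ≡ 305^2 = 93025 ≡ 747 (mod 1591)
1590 = 1024 + 512 + 32 + 16 + 4 + 2 in binary powers of 2.
So 4^1590 ≡ 747 · 305 · 1159 · 747 · 256 · 16 ≡ 692 (mod 1591).
Since 692 ≠ 1, base 4 is a Fermat witness: 1591 is composite.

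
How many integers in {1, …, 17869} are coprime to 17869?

Factor: 17869 = 107 · 167.
φ(17869) = (107−1) · (167−1) = 106 · 166 = 17596.

17596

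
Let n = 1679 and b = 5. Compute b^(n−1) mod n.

5^1 ≡ 5 (mod 1679)
5^2 ≡ 5^2 = 25 ≡ 25 (mod 1679)
5^4 ≡ 25^2 = 625 ≡ 625 (mod 1679)
5^8 ≡ 625^2 = 390625 ≡ 1097 (mod 1679)
5^16 ≡ 1097^2 = 1203409 ≡ 1245 (mod 1679)
5^32 ≡ 1245^2 = 1550025 ≡ 308 (mod 1679)
5^64 ≡ 308^2 = 94864 ≡ 840 (mod 1679)
5^128 ≡ 840^2 = 705600 ≡ 420 (mod 1679)
5^256 ≡ 420^2 = 176400 ≡ 105 (mod 1679)
5^512 ≡ 105^2 = 11025 ≡ 951 (mod 1679)
5^1024 ≡ 951^2 = 904401 ≡ 1099 (mod 1679)
1678 = 1024 + 512 + 128 + 8 + 4 + 2 in binary powers of 2.
So 5^1678 ≡ 1099 · 951 · 420 · 1097 · 625 · 25 ≡ 1618 (mod 1679).
Since 1618 ≠ 1, base 5 is a Fermat witness: 1679 is composite.

1618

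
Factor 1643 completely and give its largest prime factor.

53

1643 = 31 · 53
53 is prime.
So 1643 = 31 · 53; the largest prime factor is 53.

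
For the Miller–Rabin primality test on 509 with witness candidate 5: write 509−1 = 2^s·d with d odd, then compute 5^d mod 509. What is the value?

509 − 1 = 508 = 2^2 · 127, so d = 127.
5^1 ≡ 5 (mod 509)
5^2 ≡ 5^2 = 25 ≡ 25 (mod 509)
5^4 ≡ 25^2 = 625 ≡ 116 (mod 509)
5^8 ≡ 116^2 = 13456 ≡ 222 (mod 509)
5^16 ≡ 222^2 = 49284 ≡ 420 (mod 509)
5^32 ≡ 420^2 = 176400 ≡ 286 (mod 509)
5^64 ≡ 286^2 = 81796 ≡ 356 (mod 509)
127 = 64 + 32 + 16 + 8 + 4 + 2 + 1 in binary powers of 2.
So 5^127 ≡ 356 · 286 · 420 · 222 · 116 · 25 · 5 ≡ 508 (mod 509).
Since 5^d ≡ 508 (mod 509), base 5 does not prove 509 composite.

508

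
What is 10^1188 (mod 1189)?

10^1 ≡ 10 (mod 1189)
10^2 ≡ 10^2 = 100 ≡ 100 (mod 1189)
10^4 ≡ 100^2 = 10000 ≡ 488 (mod 1189)
10^8 ≡ 488^2 = 238144 ≡ 344 (mod 1189)
10^16 ≡ 344^2 = 118336 ≡ 625 (mod 1189)
10^32 ≡ 625^2 = 390625 ≡ 633 (mod 1189)
10^64 ≡ 633^2 = 400689 ≡ 1185 (mod 1189)
10^128 ≡ 1185^2 = 1404225 ≡ 16 (mod 1189)
10^256 ≡ 16^2 = 256 ≡ 256 (mod 1189)
10^512 ≡ 256^2 = 65536 ≡ 141 (mod 1189)
10^1024 ≡ 141^2 = 19881 ≡ 857 (mod 1189)
1188 = 1024 + 128 + 32 + 4 in binary powers of 2.
So 10^1188 ≡ 857 · 16 · 633 · 488 ≡ 426 (mod 1189).
Since 426 ≠ 1, base 10 is a Fermat witness: 1189 is composite.

426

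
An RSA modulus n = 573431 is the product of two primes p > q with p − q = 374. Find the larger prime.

Since p = q + 374, we have 573431 = q(q + 374), so q² + 374q − 573431 = 0.
Discriminant: 374² + 4·573431 = 139876 + 2293724 = 2433600; √2433600 = 1560.
q = (−374 + 1560)/2 = 593, and p = q + 374 = 967.
Check: 593 · 967 = 573431.

967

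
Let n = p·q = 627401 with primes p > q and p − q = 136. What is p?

863

Since p = q + 136, we have 627401 = q(q + 136), so q² + 136q − 627401 = 0.
Discriminant: 136² + 4·627401 = 18496 + 2509604 = 2528100; √2528100 = 1590.
q = (−136 + 1590)/2 = 727, and p = q + 136 = 863.
Check: 727 · 863 = 627401.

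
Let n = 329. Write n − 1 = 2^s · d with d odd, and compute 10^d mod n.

329 − 1 = 328 = 2^3 · 41, so d = 41.
10^1 ≡ 10 (mod 329)
10^2 ≡ 10^2 = 100 ≡ 100 (mod 329)
10^4 ≡ 100^2 = 10000 ≡ 130 (mod 329)
10^8 ≡ 130^2 = 16900 ≡ 121 (mod 329)
10^16 ≡ 121^2 = 14641 ≡ 165 (mod 329)
10^32 ≡ 165^2 = 27225 ≡ 247 (mod 329)
41 = 32 + 8 + 1 in binary powers of 2.
So 10^41 ≡ 247 · 121 · 10 ≡ 138 (mod 329).
Squaring chain: 138 → 291 → 128; never reaches −1, so base 10 is a Miller–Rabin witness that 329 is composite.

138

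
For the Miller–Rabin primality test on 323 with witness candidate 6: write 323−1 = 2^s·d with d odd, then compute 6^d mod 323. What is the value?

244

323 − 1 = 322 = 2^1 · 161, so d = 161.
6^1 ≡ 6 (mod 323)
6^2 ≡ 6^2 = 36 ≡ 36 (mod 323)
6^4 ≡ 36^2 = 1296 ≡ 4 (mod 323)
6^8 ≡ 4^2 = 16 ≡ 16 (mod 323)
6^16 ≡ 16^2 = 256 ≡ 256 (mod 323)
6^32 ≡ 256^2 = 65536 ≡ 290 (mod 323)
6^64 ≡ 290^2 = 84100 ≡ 120 (mod 323)
6^128 ≡ 120^2 = 14400 ≡ 188 (mod 323)
161 = 128 + 32 + 1 in binary powers of 2.
So 6^161 ≡ 188 · 290 · 6 ≡ 244 (mod 323).
Squaring chain: 244; never reaches −1, so base 6 is a Miller–Rabin witness that 323 is composite.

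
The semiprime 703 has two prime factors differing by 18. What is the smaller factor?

19

Since p = q + 18, we have 703 = q(q + 18), so q² + 18q − 703 = 0.
Discriminant: 18² + 4·703 = 324 + 2812 = 3136; √3136 = 56.
q = (−18 + 56)/2 = 19, and p = q + 18 = 37.
Check: 19 · 37 = 703.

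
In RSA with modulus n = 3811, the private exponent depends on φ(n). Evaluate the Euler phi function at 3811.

3672

Factor: 3811 = 37 · 103.
φ(3811) = (37−1) · (103−1) = 36 · 102 = 3672.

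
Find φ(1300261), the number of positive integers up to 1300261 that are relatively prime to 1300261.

Factor: 1300261 = 79 · 109 · 151.
φ(1300261) = (79−1) · (109−1) · (151−1) = 78 · 108 · 150 = 1263600.

1263600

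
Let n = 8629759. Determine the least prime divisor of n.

8629759 is odd.
Digit sum 46, not divisible by 3.
Ends in 9: not divisible by 5.
7: 8629759 = 7·1232822 + 5
11: 8629759 = 11·784523 + 6
13: 8629759 = 13·663827 + 8
17: 8629759 = 17·507632 + 15
19: 8629759 = 19·454197 + 16
23: 8629759 = 23·375206 + 21
29: 8629759 = 29·297577 + 26
31: 8629759 = 31·278379 + 10
37: 8629759 = 37·233236 + 27
41: 8629759 = 41·210481 + 38
43: 8629759 = 43·200692 + 3
47: 8629759 = 47·183611 + 42
53: 8629759 = 53·162825 + 34
59: 8629759 = 59·146267 + 6
61: 8629759 = 61·141471 + 28
67: 8629759 = 67·128802 + 25
71: 8629759 = 71·121545 + 64
73: 8629759 = 73·118215 + 64
79: 8629759 = 79·109237 + 36
83: 8629759 = 83·103973

83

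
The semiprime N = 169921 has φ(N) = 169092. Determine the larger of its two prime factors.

463

φ(n) = (p−1)(q−1) = n − (p+q) + 1, so p + q = 169921 − 169092 + 1 = 830.
p and q are the roots of t² − 830t + 169921 = 0.
Discriminant: 830² − 4·169921 = 688900 − 679684 = 9216; √9216 = 96.
q = (830 − 96)/2 = 367, p = (830 + 96)/2 = 463.
Check: 367 · 463 = 169921.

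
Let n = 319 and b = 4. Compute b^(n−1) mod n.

284

4^1 ≡ 4 (mod 319)
4^2 ≡ 4^2 = 16 ≡ 16 (mod 319)
4^4 ≡ 16^2 = 256 ≡ 256 (mod 319)
4^8 ≡ 256^2 = 65536 ≡ 141 (mod 319)
4^16 ≡ 141^2 = 19881 ≡ 103 (mod 319)
4^32 ≡ 103^2 = 10609 ≡ 82 (mod 319)
4^64 ≡ 82^2 = 6724 ≡ 25 (mod 319)
4^128 ≡ 25^2 = 625 ≡ 306 (mod 319)
4^256 ≡ 306^2 = 93636 ≡ 169 (mod 319)
318 = 256 + 32 + 16 + 8 + 4 + 2 in binary powers of 2.
So 4^318 ≡ 169 · 82 · 103 · 141 · 256 · 16 ≡ 284 (mod 319).
Since 284 ≠ 1, base 4 is a Fermat witness: 319 is composite.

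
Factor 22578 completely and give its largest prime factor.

71

22578 = 2 · 11289
11289 = 3 · 3763
3763 = 53 · 71
71 is prime.
So 22578 = 2 · 3 · 53 · 71; the largest prime factor is 71.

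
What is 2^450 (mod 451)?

2^1 ≡ 2 (mod 451)
2^2 ≡ 2^2 = 4 ≡ 4 (mod 451)
2^4 ≡ 4^2 = 16 ≡ 16 (mod 451)
2^8 ≡ 16^2 = 256 ≡ 256 (mod 451)
2^16 ≡ 256^2 = 65536 ≡ 141 (mod 451)
2^32 ≡ 141^2 = 19881 ≡ 37 (mod 451)
2^64 ≡ 37^2 = 1369 ≡ 16 (mod 451)
2^128 ≡ 16^2 = 256 ≡ 256 (mod 451)
2^256 ≡ 256^2 = 65536 ≡ 141 (mod 451)
450 = 256 + 128 + 64 + 2 in binary powers of 2.
So 2^450 ≡ 141 · 256 · 16 · 4 ≡ 122 (mod 451).
Since 122 ≠ 1, base 2 is a Fermat witness: 451 is composite.

122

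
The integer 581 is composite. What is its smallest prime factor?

7

581 is odd.
Digit sum 14, not divisible by 3.
Ends in 1: not divisible by 5.
7: 581 = 7·83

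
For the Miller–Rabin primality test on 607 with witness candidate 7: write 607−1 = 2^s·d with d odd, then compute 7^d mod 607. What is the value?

607 − 1 = 606 = 2^1 · 303, so d = 303.
7^1 ≡ 7 (mod 607)
7^2 ≡ 7^2 = 49 ≡ 49 (mod 607)
7^4 ≡ 49^2 = 2401 ≡ 580 (mod 607)
7^8 ≡ 580^2 = 336400 ≡ 122 (mod 607)
7^16 ≡ 122^2 = 14884 ≡ 316 (mod 607)
7^32 ≡ 316^2 = 99856 ≡ 308 (mod 607)
7^64 ≡ 308^2 = 94864 ≡ 172 (mod 607)
7^128 ≡ 172^2 = 29584 ≡ 448 (mod 607)
7^256 ≡ 448^2 = 200704 ≡ 394 (mod 607)
303 = 256 + 32 + 8 + 4 + 2 + 1 in binary powers of 2.
So 7^303 ≡ 394 · 308 · 122 · 580 · 49 · 7 ≡ 1 (mod 607).
Since 7^d ≡ 1 (mod 607), base 7 does not prove 607 composite.

1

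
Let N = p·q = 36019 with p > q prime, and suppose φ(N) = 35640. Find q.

φ(n) = (p−1)(q−1) = n − (p+q) + 1, so p + q = 36019 − 35640 + 1 = 380.
p and q are the roots of t² − 380t + 36019 = 0.
Discriminant: 380² − 4·36019 = 144400 − 144076 = 324; √324 = 18.
q = (380 − 18)/2 = 181, p = (380 + 18)/2 = 199.
Check: 181 · 199 = 36019.

181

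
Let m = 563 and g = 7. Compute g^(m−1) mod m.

7^1 ≡ 7 (mod 563)
7^2 ≡ 7^2 = 49 ≡ 49 (mod 563)
7^4 ≡ 49^2 = 2401 ≡ 149 (mod 563)
7^8 ≡ 149^2 = 22201 ≡ 244 (mod 563)
7^16 ≡ 244^2 = 59536 ≡ 421 (mod 563)
7^32 ≡ 421^2 = 177241 ≡ 459 (mod 563)
7^64 ≡ 459^2 = 210681 ≡ 119 (mod 563)
7^128 ≡ 119^2 = 14161 ≡ 86 (mod 563)
7^256 ≡ 86^2 = 7396 ≡ 77 (mod 563)
7^512 ≡ 77^2 = 5929 ≡ 299 (mod 563)
562 = 512 + 32 + 16 + 2 in binary powers of 2.
So 7^562 ≡ 299 · 459 · 421 · 49 ≡ 1 (mod 563).
Since the result is 1, base 7 gives no evidence that 563 is composite.

1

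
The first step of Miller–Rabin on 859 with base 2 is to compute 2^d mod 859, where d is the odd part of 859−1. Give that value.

858

859 − 1 = 858 = 2^1 · 429, so d = 429.
2^1 ≡ 2 (mod 859)
2^2 ≡ 2^2 = 4 ≡ 4 (mod 859)
2^4 ≡ 4^2 = 16 ≡ 16 (mod 859)
2^8 ≡ 16^2 = 256 ≡ 256 (mod 859)
2^16 ≡ 256^2 = 65536 ≡ 252 (mod 859)
2^32 ≡ 252^2 = 63504 ≡ 797 (mod 859)
2^64 ≡ 797^2 = 635209 ≡ 408 (mod 859)
2^128 ≡ 408^2 = 166464 ≡ 677 (mod 859)
2^256 ≡ 677^2 = 458329 ≡ 482 (mod 859)
429 = 256 + 128 + 32 + 8 + 4 + 1 in binary powers of 2.
So 2^429 ≡ 482 · 677 · 797 · 256 · 16 · 2 ≡ 858 (mod 859).
Since 2^d ≡ 858 (mod 859), base 2 does not prove 859 composite.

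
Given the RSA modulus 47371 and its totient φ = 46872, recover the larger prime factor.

φ(n) = (p−1)(q−1) = n − (p+q) + 1, so p + q = 47371 − 46872 + 1 = 500.
p and q are the roots of t² − 500t + 47371 = 0.
Discriminant: 500² − 4·47371 = 250000 − 189484 = 60516; √60516 = 246.
q = (500 − 246)/2 = 127, p = (500 + 246)/2 = 373.
Check: 127 · 373 = 47371.

373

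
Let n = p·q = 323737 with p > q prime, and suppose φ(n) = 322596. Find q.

φ(n) = (p−1)(q−1) = n − (p+q) + 1, so p + q = 323737 − 322596 + 1 = 1142.
p and q are the roots of t² − 1142t + 323737 = 0.
Discriminant: 1142² − 4·323737 = 1304164 − 1294948 = 9216; √9216 = 96.
q = (1142 − 96)/2 = 523, p = (1142 + 96)/2 = 619.
Check: 523 · 619 = 323737.

523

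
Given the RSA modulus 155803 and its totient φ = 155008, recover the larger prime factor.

φ(n) = (p−1)(q−1) = n − (p+q) + 1, so p + q = 155803 − 155008 + 1 = 796.
p and q are the roots of t² − 796t + 155803 = 0.
Discriminant: 796² − 4·155803 = 633616 − 623212 = 10404; √10404 = 102.
q = (796 − 102)/2 = 347, p = (796 + 102)/2 = 449.
Check: 347 · 449 = 155803.

449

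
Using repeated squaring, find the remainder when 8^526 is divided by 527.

225

8^1 ≡ 8 (mod 527)
8^2 ≡ 8^2 = 64 ≡ 64 (mod 527)
8^4 ≡ 64^2 = 4096 ≡ 407 (mod 527)
8^8 ≡ 407^2 = 165649 ≡ 171 (mod 527)
8^16 ≡ 171^2 = 29241 ≡ 256 (mod 527)
8^32 ≡ 256^2 = 65536 ≡ 188 (mod 527)
8^64 ≡ 188^2 = 35344 ≡ 35 (mod 527)
8^128 ≡ 35^2 = 1225 ≡ 171 (mod 527)
8^256 ≡ 171^2 = 29241 ≡ 256 (mod 527)
8^512 ≡ 256^2 = 65536 ≡ 188 (mod 527)
526 = 512 + 8 + 4 + 2 in binary powers of 2.
So 8^526 ≡ 188 · 171 · 407 · 64 ≡ 225 (mod 527).
Since 225 ≠ 1, base 8 is a Fermat witness: 527 is composite.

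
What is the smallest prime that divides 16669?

79

16669 is odd.
Digit sum 28, not divisible by 3.
Ends in 9: not divisible by 5.
7: 16669 = 7·2381 + 2
11: 16669 = 11·1515 + 4
13: 16669 = 13·1282 + 3
17: 16669 = 17·980 + 9
19: 16669 = 19·877 + 6
23: 16669 = 23·724 + 17
29: 16669 = 29·574 + 23
31: 16669 = 31·537 + 22
37: 16669 = 37·450 + 19
41: 16669 = 41·406 + 23
43: 16669 = 43·387 + 28
47: 16669 = 47·354 + 31
53: 16669 = 53·314 + 27
59: 16669 = 59·282 + 31
61: 16669 = 61·273 + 16
67: 16669 = 67·248 + 53
71: 16669 = 71·234 + 55
73: 16669 = 73·228 + 25
79: 16669 = 79·211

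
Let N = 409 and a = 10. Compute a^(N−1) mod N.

1

10^1 ≡ 10 (mod 409)
10^2 ≡ 10^2 = 100 ≡ 100 (mod 409)
10^4 ≡ 100^2 = 10000 ≡ 184 (mod 409)
10^8 ≡ 184^2 = 33856 ≡ 318 (mod 409)
10^16 ≡ 318^2 = 101124 ≡ 101 (mod 409)
10^32 ≡ 101^2 = 10201 ≡ 385 (mod 409)
10^64 ≡ 385^2 = 148225 ≡ 167 (mod 409)
10^128 ≡ 167^2 = 27889 ≡ 77 (mod 409)
10^256 ≡ 77^2 = 5929 ≡ 203 (mod 409)
408 = 256 + 128 + 16 + 8 in binary powers of 2.
So 10^408 ≡ 203 · 77 · 101 · 318 ≡ 1 (mod 409).
Since the result is 1, base 10 gives no evidence that 409 is composite.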